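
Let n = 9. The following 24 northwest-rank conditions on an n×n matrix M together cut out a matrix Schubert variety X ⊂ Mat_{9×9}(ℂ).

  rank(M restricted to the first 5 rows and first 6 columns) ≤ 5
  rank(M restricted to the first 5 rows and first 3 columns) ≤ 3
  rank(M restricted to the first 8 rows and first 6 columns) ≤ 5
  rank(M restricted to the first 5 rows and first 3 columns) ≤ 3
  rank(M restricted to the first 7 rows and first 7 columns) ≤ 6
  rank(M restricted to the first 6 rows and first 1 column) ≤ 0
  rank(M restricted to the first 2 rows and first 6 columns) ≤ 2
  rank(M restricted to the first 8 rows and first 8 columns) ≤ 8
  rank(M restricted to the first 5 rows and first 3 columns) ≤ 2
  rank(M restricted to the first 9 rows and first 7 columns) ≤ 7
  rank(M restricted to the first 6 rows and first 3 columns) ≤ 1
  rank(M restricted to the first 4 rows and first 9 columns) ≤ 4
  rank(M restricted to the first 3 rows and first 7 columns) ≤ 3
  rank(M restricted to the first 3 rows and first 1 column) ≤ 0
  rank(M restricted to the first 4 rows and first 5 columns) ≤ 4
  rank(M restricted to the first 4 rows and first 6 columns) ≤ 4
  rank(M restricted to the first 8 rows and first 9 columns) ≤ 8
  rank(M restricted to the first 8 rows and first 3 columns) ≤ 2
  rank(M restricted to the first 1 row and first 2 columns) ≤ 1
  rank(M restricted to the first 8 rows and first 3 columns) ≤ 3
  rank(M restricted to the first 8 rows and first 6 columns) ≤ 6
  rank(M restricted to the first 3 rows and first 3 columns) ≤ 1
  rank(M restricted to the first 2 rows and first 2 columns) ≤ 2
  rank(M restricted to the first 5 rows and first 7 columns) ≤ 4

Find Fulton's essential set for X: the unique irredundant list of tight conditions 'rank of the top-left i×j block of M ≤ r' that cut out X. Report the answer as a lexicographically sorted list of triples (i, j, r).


Computing R[i][j] = min implied NW-rank bound (n=9, 24 conditions):

  R[1]: 0, 1, 1, 1, 1, 1, 1, 1, 1
  R[2]: 0, 1, 1, 2, 2, 2, 2, 2, 2
  R[3]: 0, 1, 1, 2, 3, 3, 3, 3, 3
  R[4]: 0, 1, 1, 2, 3, 4, 4, 4, 4
  R[5]: 0, 1, 1, 2, 3, 4, 4, 5, 5
  R[6]: 0, 1, 1, 2, 3, 4, 5, 6, 6
  R[7]: 1, 2, 2, 3, 4, 5, 6, 7, 7
  R[8]: 1, 2, 2, 3, 4, 5, 6, 7, 8
  R[9]: 1, 2, 3, 4, 5, 6, 7, 8, 9

the unique w with this rank table is (2, 4, 5, 6, 8, 7, 1, 9, 3).

Fulton essential set (4 of the 13 Rothe cells):

[(5, 7, 4), (6, 1, 0), (6, 3, 1), (8, 3, 2)]


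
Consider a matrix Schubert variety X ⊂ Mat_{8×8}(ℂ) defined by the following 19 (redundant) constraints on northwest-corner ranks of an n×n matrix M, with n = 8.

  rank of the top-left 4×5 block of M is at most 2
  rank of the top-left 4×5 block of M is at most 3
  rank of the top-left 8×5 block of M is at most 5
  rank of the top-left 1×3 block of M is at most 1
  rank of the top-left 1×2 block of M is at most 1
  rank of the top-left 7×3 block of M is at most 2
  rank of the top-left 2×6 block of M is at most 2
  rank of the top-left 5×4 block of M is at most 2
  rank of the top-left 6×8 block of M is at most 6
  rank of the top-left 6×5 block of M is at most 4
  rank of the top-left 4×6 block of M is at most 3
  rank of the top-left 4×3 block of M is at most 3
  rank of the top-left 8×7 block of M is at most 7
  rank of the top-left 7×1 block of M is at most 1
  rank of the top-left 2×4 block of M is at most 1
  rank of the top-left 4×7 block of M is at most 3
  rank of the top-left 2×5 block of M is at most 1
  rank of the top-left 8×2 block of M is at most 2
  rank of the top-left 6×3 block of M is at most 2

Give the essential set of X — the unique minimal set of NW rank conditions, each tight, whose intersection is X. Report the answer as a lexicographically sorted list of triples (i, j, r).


Propagating the 19 rank bounds to every northwest block:

  R[1]: 1, 1, 1, 1, 1, 1, 1, 1
  R[2]: 1, 1, 1, 1, 1, 2, 2, 2
  R[3]: 1, 2, 2, 2, 2, 3, 3, 3
  R[4]: 1, 2, 2, 2, 2, 3, 3, 4
  R[5]: 1, 2, 2, 2, 3, 4, 4, 5
  R[6]: 1, 2, 2, 3, 4, 5, 5, 6
  R[7]: 1, 2, 2, 3, 4, 5, 6, 7
  R[8]: 1, 2, 3, 4, 5, 6, 7, 8

hence w(1..8) = (1, 6, 2, 8, 5, 4, 7, 3).

ℓ(w)=12; the 5 essential cells (i,j,r):

[(2, 5, 1), (4, 5, 2), (4, 7, 3), (5, 4, 2), (7, 3, 2)]


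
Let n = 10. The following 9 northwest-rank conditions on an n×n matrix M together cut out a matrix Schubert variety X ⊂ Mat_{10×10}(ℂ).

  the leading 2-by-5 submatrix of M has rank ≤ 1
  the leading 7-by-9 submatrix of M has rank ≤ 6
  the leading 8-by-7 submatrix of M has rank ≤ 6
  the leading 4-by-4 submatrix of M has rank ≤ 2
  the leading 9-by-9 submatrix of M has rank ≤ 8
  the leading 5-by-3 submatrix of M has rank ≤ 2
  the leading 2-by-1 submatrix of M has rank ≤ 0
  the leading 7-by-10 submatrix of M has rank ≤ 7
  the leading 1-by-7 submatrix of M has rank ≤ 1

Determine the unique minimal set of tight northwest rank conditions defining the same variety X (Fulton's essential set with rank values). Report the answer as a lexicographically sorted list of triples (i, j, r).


The tightest implied rank at each (i,j), from the 9 conditions:

  0 | 1 | 1 | 1 | 1 | 1 | 1 | 1 | 1 | 1
  0 | 1 | 1 | 1 | 1 | 2 | 2 | 2 | 2 | 2
  1 | 2 | 2 | 2 | 2 | 3 | 3 | 3 | 3 | 3
  1 | 2 | 2 | 2 | 3 | 4 | 4 | 4 | 4 | 4
  1 | 2 | 2 | 3 | 4 | 5 | 5 | 5 | 5 | 5
  1 | 2 | 3 | 4 | 5 | 6 | 6 | 6 | 6 | 6
  1 | 2 | 3 | 4 | 5 | 6 | 6 | 6 | 6 | 7
  1 | 2 | 3 | 4 | 5 | 6 | 6 | 7 | 7 | 8
  1 | 2 | 3 | 4 | 5 | 6 | 7 | 8 | 8 | 9
  1 | 2 | 3 | 4 | 5 | 6 | 7 | 8 | 9 | 10

giving w = (2, 6, 1, 5, 4, 3, 10, 8, 7, 9) via Δ²R.

ℓ(w)=12; the 6 essential cells (i,j,r):

[(2, 1, 0), (2, 5, 1), (4, 4, 2), (5, 3, 2), (7, 9, 6), (8, 7, 6)]


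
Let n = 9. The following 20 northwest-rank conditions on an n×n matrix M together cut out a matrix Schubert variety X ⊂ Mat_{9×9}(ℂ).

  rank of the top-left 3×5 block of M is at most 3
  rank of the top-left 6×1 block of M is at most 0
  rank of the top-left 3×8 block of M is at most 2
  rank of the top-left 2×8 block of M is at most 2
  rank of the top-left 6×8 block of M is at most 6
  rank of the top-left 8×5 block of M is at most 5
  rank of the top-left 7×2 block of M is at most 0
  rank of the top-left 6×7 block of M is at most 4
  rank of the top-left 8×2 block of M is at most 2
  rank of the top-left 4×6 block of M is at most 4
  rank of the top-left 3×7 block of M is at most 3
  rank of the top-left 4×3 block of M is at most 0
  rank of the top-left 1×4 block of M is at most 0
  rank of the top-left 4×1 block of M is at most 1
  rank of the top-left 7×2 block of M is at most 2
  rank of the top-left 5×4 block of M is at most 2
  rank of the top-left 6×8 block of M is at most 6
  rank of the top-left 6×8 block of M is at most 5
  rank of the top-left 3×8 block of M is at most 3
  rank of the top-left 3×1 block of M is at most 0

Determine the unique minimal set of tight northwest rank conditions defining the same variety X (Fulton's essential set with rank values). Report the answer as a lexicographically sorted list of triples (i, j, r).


Recovering R(i,j) via the rank-extension bound from the 20 conditions:

  R[1]: 0  0  0  0  1  1  1  1  1
  R[2]: 0  0  0  1  2  2  2  2  2
  R[3]: 0  0  0  1  2  2  2  2  3
  R[4]: 0  0  0  1  2  3  3  3  4
  R[5]: 0  0  1  2  3  4  4  4  5
  R[6]: 0  0  1  2  3  4  4  5  6
  R[7]: 0  0  1  2  3  4  5  6  7
  R[8]: 1  1  2  3  4  5  6  7  8
  R[9]: 1  2  3  4  5  6  7  8  9

reading off 1-entries of Δ²R: w = (5, 4, 9, 6, 3, 8, 7, 1, 2).

Fulton essential set (5 of the 23 Rothe cells):

[(1, 4, 0), (3, 8, 2), (4, 3, 0), (6, 7, 4), (7, 2, 0)]


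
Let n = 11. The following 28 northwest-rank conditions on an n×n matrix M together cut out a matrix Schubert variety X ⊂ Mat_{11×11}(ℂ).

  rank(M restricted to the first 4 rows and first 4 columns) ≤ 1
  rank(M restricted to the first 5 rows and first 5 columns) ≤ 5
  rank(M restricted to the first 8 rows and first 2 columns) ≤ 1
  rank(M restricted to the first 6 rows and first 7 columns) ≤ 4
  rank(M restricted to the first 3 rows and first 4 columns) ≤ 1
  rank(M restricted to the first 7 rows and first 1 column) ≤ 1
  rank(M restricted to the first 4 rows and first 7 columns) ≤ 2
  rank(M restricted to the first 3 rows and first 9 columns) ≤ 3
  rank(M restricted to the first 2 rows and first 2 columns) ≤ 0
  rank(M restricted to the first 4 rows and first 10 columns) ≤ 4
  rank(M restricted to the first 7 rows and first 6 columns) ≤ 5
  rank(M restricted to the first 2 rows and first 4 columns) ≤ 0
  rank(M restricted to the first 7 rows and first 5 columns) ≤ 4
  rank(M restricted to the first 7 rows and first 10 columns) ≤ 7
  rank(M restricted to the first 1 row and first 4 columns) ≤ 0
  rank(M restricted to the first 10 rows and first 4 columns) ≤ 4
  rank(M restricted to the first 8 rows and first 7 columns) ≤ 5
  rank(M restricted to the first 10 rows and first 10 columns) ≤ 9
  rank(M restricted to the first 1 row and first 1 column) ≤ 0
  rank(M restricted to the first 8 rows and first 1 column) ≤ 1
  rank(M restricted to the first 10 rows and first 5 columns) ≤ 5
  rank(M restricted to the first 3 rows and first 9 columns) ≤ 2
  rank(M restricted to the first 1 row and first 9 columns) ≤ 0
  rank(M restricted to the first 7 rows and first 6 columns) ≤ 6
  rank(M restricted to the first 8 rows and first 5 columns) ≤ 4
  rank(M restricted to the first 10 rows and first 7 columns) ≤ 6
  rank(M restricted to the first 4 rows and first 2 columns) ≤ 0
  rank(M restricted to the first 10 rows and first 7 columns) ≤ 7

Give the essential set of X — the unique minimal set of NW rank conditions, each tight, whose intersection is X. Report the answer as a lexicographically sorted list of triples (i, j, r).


Reconstructing r_w from the 28 given conditions:

  row 1: 0, 0, 0, 0, 0, 0, 0, 0, 0, 1, 1
  row 2: 0, 0, 0, 0, 1, 1, 1, 1, 1, 2, 2
  row 3: 0, 0, 1, 1, 2, 2, 2, 2, 2, 3, 3
  row 4: 0, 0, 1, 1, 2, 2, 2, 3, 3, 4, 4
  row 5: 1, 1, 2, 2, 3, 3, 3, 4, 4, 5, 5
  row 6: 1, 1, 2, 3, 4, 4, 4, 5, 5, 6, 6
  row 7: 1, 1, 2, 3, 4, 5, 5, 6, 6, 7, 7
  row 8: 1, 1, 2, 3, 4, 5, 5, 6, 7, 8, 8
  row 9: 1, 2, 3, 4, 5, 6, 6, 7, 8, 9, 9
  row 10: 1, 2, 3, 4, 5, 6, 6, 7, 8, 9, 10
  row 11: 1, 2, 3, 4, 5, 6, 7, 8, 9, 10, 11

giving w = (10, 5, 3, 8, 1, 4, 6, 9, 2, 11, 7) via Δ²R.

Fulton essential set (8 of the 25 Rothe cells):

[(1, 9, 0), (2, 4, 0), (4, 2, 0), (4, 4, 1), (4, 7, 2), (8, 2, 1), (8, 7, 5), (10, 7, 6)]


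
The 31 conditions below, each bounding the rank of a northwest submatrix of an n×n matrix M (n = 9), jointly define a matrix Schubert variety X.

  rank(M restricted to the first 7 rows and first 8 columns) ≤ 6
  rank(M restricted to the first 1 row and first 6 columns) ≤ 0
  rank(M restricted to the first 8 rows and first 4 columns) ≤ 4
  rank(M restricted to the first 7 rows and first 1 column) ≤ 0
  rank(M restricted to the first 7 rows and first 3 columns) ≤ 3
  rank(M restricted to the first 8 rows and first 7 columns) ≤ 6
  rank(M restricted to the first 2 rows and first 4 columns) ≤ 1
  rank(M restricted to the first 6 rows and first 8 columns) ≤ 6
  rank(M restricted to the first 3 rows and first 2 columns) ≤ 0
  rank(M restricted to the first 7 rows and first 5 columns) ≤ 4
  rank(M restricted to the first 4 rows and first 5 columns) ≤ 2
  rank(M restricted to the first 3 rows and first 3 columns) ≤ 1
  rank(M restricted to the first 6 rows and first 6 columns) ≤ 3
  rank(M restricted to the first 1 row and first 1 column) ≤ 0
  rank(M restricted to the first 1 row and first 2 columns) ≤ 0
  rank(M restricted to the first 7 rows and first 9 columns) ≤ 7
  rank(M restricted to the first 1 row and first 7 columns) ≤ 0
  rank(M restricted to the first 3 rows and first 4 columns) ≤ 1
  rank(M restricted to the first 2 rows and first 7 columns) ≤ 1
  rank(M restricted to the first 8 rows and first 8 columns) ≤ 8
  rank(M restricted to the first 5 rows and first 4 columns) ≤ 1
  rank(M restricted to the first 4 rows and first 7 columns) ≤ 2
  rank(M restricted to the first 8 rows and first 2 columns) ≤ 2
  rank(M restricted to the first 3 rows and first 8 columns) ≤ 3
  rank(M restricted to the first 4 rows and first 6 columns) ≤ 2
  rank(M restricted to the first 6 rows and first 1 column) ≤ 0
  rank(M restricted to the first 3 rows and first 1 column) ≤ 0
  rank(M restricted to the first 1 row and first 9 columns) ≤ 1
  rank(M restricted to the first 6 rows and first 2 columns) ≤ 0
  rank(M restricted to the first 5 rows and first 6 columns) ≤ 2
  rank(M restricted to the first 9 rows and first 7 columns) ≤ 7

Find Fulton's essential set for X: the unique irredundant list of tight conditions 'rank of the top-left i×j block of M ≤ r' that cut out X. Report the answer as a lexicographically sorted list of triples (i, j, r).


Propagating the 31 rank bounds to every northwest block:

  0 | 0 | 0 | 0 | 0 | 0 | 0 | 1 | 1
  0 | 0 | 1 | 1 | 1 | 1 | 1 | 2 | 2
  0 | 0 | 1 | 1 | 2 | 2 | 2 | 3 | 3
  0 | 0 | 1 | 1 | 2 | 2 | 2 | 3 | 4
  0 | 0 | 1 | 1 | 2 | 2 | 3 | 4 | 5
  0 | 0 | 1 | 2 | 3 | 3 | 4 | 5 | 6
  0 | 1 | 2 | 3 | 4 | 4 | 5 | 6 | 7
  1 | 2 | 3 | 4 | 5 | 5 | 6 | 7 | 8
  1 | 2 | 3 | 4 | 5 | 6 | 7 | 8 | 9

second differences of R give the permutation w = (8, 3, 5, 9, 7, 4, 2, 1, 6).

6 SE-corners of the 24-cell Rothe diagram give Ess(w):

[(1, 7, 0), (4, 7, 2), (5, 4, 1), (5, 6, 2), (6, 2, 0), (7, 1, 0)]


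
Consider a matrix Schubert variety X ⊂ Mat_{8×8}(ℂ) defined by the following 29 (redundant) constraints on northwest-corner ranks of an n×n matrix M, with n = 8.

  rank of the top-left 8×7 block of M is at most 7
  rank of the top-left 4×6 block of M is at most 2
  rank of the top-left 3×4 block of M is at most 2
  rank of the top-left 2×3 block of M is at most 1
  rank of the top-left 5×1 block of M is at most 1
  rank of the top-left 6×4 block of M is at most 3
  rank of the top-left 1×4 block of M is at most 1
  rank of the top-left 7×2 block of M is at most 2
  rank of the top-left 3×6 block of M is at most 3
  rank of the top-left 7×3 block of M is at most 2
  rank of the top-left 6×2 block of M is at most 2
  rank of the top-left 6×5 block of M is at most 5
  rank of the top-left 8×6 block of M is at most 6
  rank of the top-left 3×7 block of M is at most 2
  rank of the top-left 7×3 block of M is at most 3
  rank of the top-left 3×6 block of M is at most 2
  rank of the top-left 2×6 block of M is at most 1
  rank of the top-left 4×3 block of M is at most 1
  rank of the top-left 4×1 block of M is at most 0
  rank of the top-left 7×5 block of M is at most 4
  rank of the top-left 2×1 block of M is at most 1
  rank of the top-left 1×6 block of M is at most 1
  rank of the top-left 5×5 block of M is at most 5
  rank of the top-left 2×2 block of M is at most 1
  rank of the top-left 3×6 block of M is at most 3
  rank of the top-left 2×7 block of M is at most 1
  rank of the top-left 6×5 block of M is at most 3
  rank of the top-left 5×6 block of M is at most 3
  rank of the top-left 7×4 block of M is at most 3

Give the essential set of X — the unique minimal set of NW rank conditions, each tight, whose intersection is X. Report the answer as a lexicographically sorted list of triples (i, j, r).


Recovering R(i,j) via the rank-extension bound from the 29 conditions:

  0 1 1 1 1 1 1 1
  0 1 1 1 1 1 1 2
  0 1 1 2 2 2 2 3
  0 1 1 2 2 2 3 4
  1 2 2 3 3 3 4 5
  1 2 2 3 3 4 5 6
  1 2 2 3 4 5 6 7
  1 2 3 4 5 6 7 8

so w = (2, 8, 4, 7, 1, 6, 5, 3).

D(w) has 16 cells with 6 SE-corners; essential set:

[(2, 7, 1), (4, 1, 0), (4, 3, 1), (4, 6, 2), (6, 5, 3), (7, 3, 2)]


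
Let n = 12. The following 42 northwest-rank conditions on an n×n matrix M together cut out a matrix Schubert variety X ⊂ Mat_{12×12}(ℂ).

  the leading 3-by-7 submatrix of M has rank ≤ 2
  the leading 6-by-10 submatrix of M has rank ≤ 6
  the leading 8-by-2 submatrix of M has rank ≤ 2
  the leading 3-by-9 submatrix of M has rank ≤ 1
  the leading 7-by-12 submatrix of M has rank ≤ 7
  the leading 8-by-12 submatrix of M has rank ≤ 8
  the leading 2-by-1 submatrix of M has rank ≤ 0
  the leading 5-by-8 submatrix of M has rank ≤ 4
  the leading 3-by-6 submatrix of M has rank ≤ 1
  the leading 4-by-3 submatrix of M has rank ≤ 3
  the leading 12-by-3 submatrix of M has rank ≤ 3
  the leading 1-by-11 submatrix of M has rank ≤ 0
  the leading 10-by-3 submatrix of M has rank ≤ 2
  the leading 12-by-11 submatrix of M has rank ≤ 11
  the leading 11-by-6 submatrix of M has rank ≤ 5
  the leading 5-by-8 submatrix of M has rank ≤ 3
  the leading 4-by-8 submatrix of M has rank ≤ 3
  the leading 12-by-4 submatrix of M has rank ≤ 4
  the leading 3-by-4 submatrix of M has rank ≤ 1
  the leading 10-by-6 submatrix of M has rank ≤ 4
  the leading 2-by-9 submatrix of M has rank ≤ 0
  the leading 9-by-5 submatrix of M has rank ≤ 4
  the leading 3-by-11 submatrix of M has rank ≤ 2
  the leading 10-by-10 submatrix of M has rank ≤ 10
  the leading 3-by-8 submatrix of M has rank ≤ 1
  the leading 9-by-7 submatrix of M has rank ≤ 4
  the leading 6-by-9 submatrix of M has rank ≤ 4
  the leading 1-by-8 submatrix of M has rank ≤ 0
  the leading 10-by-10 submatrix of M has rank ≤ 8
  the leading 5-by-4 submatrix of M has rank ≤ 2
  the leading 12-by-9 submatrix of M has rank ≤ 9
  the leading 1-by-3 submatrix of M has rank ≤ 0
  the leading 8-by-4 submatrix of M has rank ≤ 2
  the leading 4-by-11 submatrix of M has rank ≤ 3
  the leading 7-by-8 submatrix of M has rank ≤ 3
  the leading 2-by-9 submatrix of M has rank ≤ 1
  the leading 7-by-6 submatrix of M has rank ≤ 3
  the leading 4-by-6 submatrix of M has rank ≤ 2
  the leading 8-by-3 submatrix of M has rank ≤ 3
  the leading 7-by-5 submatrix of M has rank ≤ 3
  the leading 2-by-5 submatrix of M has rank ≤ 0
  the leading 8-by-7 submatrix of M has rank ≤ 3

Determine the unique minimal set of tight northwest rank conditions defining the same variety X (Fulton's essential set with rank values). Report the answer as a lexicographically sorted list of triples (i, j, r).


Computing R[i][j] = min implied NW-rank bound (n=12, 42 conditions):

  i=1: 0  0  0  0  0  0  0  0  0  0  0  1
  i=2: 0  0  0  0  0  0  0  0  0  1  1  2
  i=3: 1  1  1  1  1  1  1  1  1  2  2  3
  i=4: 1  2  2  2  2  2  2  2  2  3  3  4
  i=5: 1  2  2  2  3  3  3  3  3  4  4  5
  i=6: 1  2  2  2  3  3  3  3  4  5  5  6
  i=7: 1  2  2  2  3  3  3  3  4  5  6  7
  i=8: 1  2  2  2  3  3  3  4  5  6  7  8
  i=9: 1  2  2  3  4  4  4  5  6  7  8  9
  i=10: 1  2  2  3  4  4  5  6  7  8  9  10
  i=11: 1  2  3  4  5  5  6  7  8  9  10  11
  i=12: 1  2  3  4  5  6  7  8  9  10  11  12

giving w = (12, 10, 1, 2, 5, 9, 11, 8, 4, 7, 3, 6) via Δ²R.

ℓ(w)=39; the 7 essential cells (i,j,r):

[(1, 11, 0), (2, 9, 0), (7, 8, 3), (8, 4, 2), (8, 7, 3), (10, 3, 2), (10, 6, 4)]


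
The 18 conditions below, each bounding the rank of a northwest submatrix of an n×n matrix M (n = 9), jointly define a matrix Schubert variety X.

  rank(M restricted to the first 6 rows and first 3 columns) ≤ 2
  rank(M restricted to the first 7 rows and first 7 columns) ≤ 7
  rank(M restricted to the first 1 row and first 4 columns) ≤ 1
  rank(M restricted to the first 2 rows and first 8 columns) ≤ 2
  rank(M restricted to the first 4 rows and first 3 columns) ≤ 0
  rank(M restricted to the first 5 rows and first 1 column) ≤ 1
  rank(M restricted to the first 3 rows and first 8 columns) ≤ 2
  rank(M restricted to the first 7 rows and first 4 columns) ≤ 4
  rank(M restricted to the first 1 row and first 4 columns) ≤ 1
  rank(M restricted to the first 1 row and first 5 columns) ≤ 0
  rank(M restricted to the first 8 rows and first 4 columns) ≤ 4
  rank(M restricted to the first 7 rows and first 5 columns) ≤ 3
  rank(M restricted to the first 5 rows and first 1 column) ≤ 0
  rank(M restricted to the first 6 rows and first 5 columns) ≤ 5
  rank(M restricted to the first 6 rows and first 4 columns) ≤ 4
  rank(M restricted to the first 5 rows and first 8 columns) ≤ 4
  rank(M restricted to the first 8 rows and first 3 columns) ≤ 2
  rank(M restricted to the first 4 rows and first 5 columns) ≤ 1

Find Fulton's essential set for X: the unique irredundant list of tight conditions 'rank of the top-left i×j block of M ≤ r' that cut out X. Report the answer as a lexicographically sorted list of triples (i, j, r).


Computing R[i][j] = min implied NW-rank bound (n=9, 18 conditions):

  i=1: 0, 0, 0, 0, 0, 1, 1, 1, 1
  i=2: 0, 0, 0, 1, 1, 2, 2, 2, 2
  i=3: 0, 0, 0, 1, 1, 2, 2, 2, 3
  i=4: 0, 0, 0, 1, 1, 2, 3, 3, 4
  i=5: 0, 1, 1, 2, 2, 3, 4, 4, 5
  i=6: 1, 2, 2, 3, 3, 4, 5, 5, 6
  i=7: 1, 2, 2, 3, 3, 4, 5, 6, 7
  i=8: 1, 2, 2, 3, 4, 5, 6, 7, 8
  i=9: 1, 2, 3, 4, 5, 6, 7, 8, 9

second differences of R give the permutation w = (6, 4, 9, 7, 2, 1, 8, 5, 3).

|D(w)|=22, |Ess(w)|=7:

[(1, 5, 0), (3, 8, 2), (4, 3, 0), (4, 5, 1), (5, 1, 0), (7, 5, 3), (8, 3, 2)]


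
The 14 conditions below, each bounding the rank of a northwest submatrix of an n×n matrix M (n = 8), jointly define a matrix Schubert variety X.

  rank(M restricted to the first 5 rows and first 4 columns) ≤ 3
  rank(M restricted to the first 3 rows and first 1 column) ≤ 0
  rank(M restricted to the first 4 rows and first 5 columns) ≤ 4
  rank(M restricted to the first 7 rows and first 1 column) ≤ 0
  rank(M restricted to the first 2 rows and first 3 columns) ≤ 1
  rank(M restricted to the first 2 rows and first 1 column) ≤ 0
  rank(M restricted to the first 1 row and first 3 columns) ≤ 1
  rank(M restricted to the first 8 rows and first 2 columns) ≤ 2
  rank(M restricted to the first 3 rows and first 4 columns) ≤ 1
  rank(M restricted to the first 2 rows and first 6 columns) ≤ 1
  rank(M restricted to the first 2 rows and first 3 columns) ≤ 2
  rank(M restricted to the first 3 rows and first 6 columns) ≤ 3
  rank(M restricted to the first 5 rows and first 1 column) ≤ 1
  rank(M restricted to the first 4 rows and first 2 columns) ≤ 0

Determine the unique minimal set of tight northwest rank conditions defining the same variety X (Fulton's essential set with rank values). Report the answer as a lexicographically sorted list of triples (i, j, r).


The tightest implied rank at each (i,j), from the 14 conditions:

  i=1: 0, 0, 1, 1, 1, 1, 1, 1
  i=2: 0, 0, 1, 1, 1, 1, 2, 2
  i=3: 0, 0, 1, 1, 2, 2, 3, 3
  i=4: 0, 0, 1, 2, 3, 3, 4, 4
  i=5: 0, 1, 2, 3, 4, 4, 5, 5
  i=6: 0, 1, 2, 3, 4, 5, 6, 6
  i=7: 0, 1, 2, 3, 4, 5, 6, 7
  i=8: 1, 2, 3, 4, 5, 6, 7, 8

hence w(1..8) = (3, 7, 5, 4, 2, 6, 8, 1).

|D(w)|=15, |Ess(w)|=4:

[(2, 6, 1), (3, 4, 1), (4, 2, 0), (7, 1, 0)]


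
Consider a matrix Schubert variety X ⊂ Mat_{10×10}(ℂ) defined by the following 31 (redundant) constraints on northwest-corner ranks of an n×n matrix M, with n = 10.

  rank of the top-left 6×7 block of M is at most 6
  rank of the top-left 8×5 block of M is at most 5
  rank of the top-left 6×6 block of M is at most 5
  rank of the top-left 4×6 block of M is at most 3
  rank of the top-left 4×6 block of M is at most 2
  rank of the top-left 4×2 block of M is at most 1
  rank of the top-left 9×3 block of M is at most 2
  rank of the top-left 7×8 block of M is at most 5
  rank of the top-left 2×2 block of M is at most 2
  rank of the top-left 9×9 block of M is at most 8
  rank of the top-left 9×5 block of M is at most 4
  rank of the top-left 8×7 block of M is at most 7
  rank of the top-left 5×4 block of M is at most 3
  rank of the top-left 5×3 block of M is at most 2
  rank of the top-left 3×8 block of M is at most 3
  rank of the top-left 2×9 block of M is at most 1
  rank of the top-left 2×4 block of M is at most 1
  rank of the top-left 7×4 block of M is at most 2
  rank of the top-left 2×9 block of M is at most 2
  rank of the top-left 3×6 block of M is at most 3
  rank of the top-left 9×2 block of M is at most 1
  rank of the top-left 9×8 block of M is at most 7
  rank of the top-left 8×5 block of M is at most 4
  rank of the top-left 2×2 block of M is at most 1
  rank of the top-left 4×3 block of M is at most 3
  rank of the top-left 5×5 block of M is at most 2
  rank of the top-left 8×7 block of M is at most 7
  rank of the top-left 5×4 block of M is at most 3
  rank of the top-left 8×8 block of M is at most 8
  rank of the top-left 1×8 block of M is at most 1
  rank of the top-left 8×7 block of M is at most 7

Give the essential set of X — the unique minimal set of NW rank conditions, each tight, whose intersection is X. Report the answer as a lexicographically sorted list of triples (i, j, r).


Computing R[i][j] = min implied NW-rank bound (n=10, 31 conditions):

  i=1: 1, 1, 1, 1, 1, 1, 1, 1, 1, 1
  i=2: 1, 1, 1, 1, 1, 1, 1, 1, 1, 2
  i=3: 1, 1, 2, 2, 2, 2, 2, 2, 2, 3
  i=4: 1, 1, 2, 2, 2, 2, 3, 3, 3, 4
  i=5: 1, 1, 2, 2, 2, 3, 4, 4, 4, 5
  i=6: 1, 1, 2, 2, 3, 4, 5, 5, 5, 6
  i=7: 1, 1, 2, 2, 3, 4, 5, 5, 6, 7
  i=8: 1, 1, 2, 3, 4, 5, 6, 6, 7, 8
  i=9: 1, 1, 2, 3, 4, 5, 6, 7, 8, 9
  i=10: 1, 2, 3, 4, 5, 6, 7, 8, 9, 10

reading off 1-entries of Δ²R: w = (1, 10, 3, 7, 6, 5, 9, 4, 8, 2).

Fulton essential set (6 of the 23 Rothe cells):

[(2, 9, 1), (4, 6, 2), (5, 5, 2), (7, 4, 2), (7, 8, 5), (9, 2, 1)]


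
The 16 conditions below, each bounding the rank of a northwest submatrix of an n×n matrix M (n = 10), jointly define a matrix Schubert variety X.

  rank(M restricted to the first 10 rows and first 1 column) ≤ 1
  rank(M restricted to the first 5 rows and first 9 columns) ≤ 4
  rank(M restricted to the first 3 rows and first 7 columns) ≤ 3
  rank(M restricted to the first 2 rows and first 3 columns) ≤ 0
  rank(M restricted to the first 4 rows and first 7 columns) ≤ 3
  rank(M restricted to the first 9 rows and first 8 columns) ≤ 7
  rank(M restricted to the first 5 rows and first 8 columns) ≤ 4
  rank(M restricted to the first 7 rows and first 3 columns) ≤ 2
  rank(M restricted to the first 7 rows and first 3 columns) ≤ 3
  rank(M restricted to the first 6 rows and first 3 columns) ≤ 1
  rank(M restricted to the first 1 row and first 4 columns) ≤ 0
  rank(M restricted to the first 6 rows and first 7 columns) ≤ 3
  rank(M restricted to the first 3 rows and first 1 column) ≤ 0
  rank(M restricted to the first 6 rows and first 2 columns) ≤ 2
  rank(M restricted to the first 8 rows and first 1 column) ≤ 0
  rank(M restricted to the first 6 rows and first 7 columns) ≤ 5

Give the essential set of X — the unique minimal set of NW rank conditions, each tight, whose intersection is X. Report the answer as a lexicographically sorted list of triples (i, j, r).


The tightest implied rank at each (i,j), from the 16 conditions:

  0 0 0 0 1 1 1 1 1 1
  0 0 0 1 2 2 2 2 2 2
  0 1 1 2 3 3 3 3 3 3
  0 1 1 2 3 3 3 4 4 4
  0 1 1 2 3 3 3 4 4 5
  0 1 1 2 3 3 3 4 5 6
  0 1 2 3 4 4 4 5 6 7
  0 1 2 3 4 5 5 6 7 8
  1 2 3 4 5 6 6 7 8 9
  1 2 3 4 5 6 7 8 9 10

the unique w with this rank table is (5, 4, 2, 8, 10, 9, 3, 6, 1, 7).

Rothe diagram D(w) (23 cells), 6 SE-corners (essential conditions):

[(1, 4, 0), (2, 3, 0), (5, 9, 4), (6, 3, 1), (6, 7, 3), (8, 1, 0)]


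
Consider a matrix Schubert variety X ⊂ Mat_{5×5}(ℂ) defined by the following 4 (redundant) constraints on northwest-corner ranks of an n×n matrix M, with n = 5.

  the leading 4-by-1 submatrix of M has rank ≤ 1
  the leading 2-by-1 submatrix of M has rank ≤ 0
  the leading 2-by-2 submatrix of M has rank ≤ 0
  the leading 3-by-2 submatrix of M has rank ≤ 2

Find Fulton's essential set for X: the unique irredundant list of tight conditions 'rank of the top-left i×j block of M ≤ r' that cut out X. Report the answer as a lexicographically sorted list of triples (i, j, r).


Propagating the 4 rank bounds to every northwest block:

  i=1: 0, 0, 1, 1, 1
  i=2: 0, 0, 1, 2, 2
  i=3: 1, 1, 2, 3, 3
  i=4: 1, 2, 3, 4, 4
  i=5: 1, 2, 3, 4, 5

hence w(1..5) = (3, 4, 1, 2, 5).

1 SE-corner of the 4-cell Rothe diagram gives Ess(w):

[(2, 2, 0)]


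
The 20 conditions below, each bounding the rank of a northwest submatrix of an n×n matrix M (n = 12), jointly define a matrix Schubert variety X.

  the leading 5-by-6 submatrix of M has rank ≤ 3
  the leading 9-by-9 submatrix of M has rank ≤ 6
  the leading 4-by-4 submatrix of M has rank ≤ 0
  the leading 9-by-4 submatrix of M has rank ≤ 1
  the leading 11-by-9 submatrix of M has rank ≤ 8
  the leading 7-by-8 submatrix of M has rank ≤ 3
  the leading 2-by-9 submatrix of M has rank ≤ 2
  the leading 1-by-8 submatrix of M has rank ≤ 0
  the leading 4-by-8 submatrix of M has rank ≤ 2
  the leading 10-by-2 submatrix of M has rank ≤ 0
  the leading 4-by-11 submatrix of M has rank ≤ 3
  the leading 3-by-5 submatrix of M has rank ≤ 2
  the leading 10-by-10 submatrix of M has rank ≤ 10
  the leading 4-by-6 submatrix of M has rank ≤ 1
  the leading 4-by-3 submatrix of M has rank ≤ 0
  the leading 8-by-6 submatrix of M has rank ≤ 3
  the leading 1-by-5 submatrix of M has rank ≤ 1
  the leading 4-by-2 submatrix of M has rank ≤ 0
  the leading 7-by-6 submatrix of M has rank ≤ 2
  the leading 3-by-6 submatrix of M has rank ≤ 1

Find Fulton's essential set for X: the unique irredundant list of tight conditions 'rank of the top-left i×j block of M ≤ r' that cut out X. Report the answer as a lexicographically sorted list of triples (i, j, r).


Recovering R(i,j) via the rank-extension bound from the 20 conditions:

  row 1: 0 0 0 0 0 0 0 0 1 1 1 1
  row 2: 0 0 0 0 1 1 1 1 2 2 2 2
  row 3: 0 0 0 0 1 1 2 2 3 3 3 3
  row 4: 0 0 0 0 1 1 2 2 3 3 3 4
  row 5: 0 0 1 1 2 2 3 3 4 4 4 5
  row 6: 0 0 1 1 2 2 3 3 4 5 5 6
  row 7: 0 0 1 1 2 2 3 3 4 5 6 7
  row 8: 0 0 1 1 2 3 4 4 5 6 7 8
  row 9: 0 0 1 1 2 3 4 5 6 7 8 9
  row 10: 0 0 1 2 3 4 5 6 7 8 9 10
  row 11: 1 1 2 3 4 5 6 7 8 9 10 11
  row 12: 1 2 3 4 5 6 7 8 9 10 11 12

giving w = (9, 5, 7, 12, 3, 10, 11, 6, 8, 4, 1, 2) via Δ²R.

9 SE-corners of the 45-cell Rothe diagram give Ess(w):

[(1, 8, 0), (4, 4, 0), (4, 6, 1), (4, 8, 2), (4, 11, 3), (7, 6, 2), (7, 8, 3), (9, 4, 1), (10, 2, 0)]


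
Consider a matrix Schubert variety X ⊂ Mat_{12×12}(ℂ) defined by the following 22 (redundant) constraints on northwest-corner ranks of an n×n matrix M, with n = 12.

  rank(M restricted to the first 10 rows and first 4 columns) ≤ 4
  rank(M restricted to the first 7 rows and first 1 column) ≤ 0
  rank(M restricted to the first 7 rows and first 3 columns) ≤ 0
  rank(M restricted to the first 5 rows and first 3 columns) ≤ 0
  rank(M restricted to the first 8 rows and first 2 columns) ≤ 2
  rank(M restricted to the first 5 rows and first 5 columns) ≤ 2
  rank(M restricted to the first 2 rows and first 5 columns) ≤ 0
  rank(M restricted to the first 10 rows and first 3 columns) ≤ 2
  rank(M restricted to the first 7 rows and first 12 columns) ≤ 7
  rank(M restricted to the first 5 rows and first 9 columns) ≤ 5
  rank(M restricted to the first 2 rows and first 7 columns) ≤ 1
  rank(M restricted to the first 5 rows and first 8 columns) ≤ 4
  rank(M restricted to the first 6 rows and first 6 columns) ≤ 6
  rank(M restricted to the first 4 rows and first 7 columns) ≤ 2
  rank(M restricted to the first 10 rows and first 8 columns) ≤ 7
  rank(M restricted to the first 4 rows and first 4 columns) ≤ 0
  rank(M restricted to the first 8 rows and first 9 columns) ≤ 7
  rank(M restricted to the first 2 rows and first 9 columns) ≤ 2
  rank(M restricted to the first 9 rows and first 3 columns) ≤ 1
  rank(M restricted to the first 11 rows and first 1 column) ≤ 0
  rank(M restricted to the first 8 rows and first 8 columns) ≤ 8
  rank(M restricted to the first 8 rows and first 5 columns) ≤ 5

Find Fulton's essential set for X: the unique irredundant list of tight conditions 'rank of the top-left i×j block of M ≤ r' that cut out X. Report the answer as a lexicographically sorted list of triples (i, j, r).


Propagating the 22 rank bounds to every northwest block:

  0 0 0 0 0 1 1 1 1 1 1 1
  0 0 0 0 0 1 1 2 2 2 2 2
  0 0 0 0 1 2 2 3 3 3 3 3
  0 0 0 0 1 2 2 3 4 4 4 4
  0 0 0 1 2 3 3 4 5 5 5 5
  0 0 0 1 2 3 4 5 6 6 6 6
  0 0 0 1 2 3 4 5 6 7 7 7
  0 1 1 2 3 4 5 6 7 8 8 8
  0 1 1 2 3 4 5 6 7 8 9 9
  0 1 2 3 4 5 6 7 8 9 10 10
  0 1 2 3 4 5 6 7 8 9 10 11
  1 2 3 4 5 6 7 8 9 10 11 12

second differences of R give the permutation w = (6, 8, 5, 9, 4, 7, 10, 2, 11, 3, 12, 1).

Rothe diagram D(w) (34 cells), 7 SE-corners (essential conditions):

[(2, 5, 0), (2, 7, 1), (4, 4, 0), (4, 7, 2), (7, 3, 0), (9, 3, 1), (11, 1, 0)]


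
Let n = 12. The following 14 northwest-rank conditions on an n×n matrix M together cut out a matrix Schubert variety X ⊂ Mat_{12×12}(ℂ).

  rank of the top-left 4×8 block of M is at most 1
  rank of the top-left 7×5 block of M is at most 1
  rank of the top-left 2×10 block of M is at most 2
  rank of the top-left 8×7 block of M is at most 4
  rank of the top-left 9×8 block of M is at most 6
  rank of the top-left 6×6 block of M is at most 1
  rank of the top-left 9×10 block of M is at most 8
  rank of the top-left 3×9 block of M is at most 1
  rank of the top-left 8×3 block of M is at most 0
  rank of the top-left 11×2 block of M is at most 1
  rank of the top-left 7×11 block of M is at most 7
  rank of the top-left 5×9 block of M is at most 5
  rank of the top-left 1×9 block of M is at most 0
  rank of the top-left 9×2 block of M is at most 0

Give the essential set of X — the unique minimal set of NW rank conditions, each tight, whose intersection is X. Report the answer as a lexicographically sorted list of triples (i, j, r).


Rank table r_w(12×12) implied by the 14 constraints:

  i=1: 0, 0, 0, 0, 0, 0, 0, 0, 0, 1, 1, 1
  i=2: 0, 0, 0, 1, 1, 1, 1, 1, 1, 2, 2, 2
  i=3: 0, 0, 0, 1, 1, 1, 1, 1, 1, 2, 3, 3
  i=4: 0, 0, 0, 1, 1, 1, 1, 1, 2, 3, 4, 4
  i=5: 0, 0, 0, 1, 1, 1, 2, 2, 3, 4, 5, 5
  i=6: 0, 0, 0, 1, 1, 1, 2, 3, 4, 5, 6, 6
  i=7: 0, 0, 0, 1, 1, 2, 3, 4, 5, 6, 7, 7
  i=8: 0, 0, 0, 1, 2, 3, 4, 5, 6, 7, 8, 8
  i=9: 0, 0, 1, 2, 3, 4, 5, 6, 7, 8, 9, 9
  i=10: 1, 1, 2, 3, 4, 5, 6, 7, 8, 9, 10, 10
  i=11: 1, 1, 2, 3, 4, 5, 6, 7, 8, 9, 10, 11
  i=12: 1, 2, 3, 4, 5, 6, 7, 8, 9, 10, 11, 12

second differences of R give the permutation w = (10, 4, 11, 9, 7, 8, 6, 5, 3, 1, 12, 2).

Rothe diagram D(w) (47 cells), 8 SE-corners (essential conditions):

[(1, 9, 0), (3, 9, 1), (4, 8, 1), (6, 6, 1), (7, 5, 1), (8, 3, 0), (9, 2, 0), (11, 2, 1)]


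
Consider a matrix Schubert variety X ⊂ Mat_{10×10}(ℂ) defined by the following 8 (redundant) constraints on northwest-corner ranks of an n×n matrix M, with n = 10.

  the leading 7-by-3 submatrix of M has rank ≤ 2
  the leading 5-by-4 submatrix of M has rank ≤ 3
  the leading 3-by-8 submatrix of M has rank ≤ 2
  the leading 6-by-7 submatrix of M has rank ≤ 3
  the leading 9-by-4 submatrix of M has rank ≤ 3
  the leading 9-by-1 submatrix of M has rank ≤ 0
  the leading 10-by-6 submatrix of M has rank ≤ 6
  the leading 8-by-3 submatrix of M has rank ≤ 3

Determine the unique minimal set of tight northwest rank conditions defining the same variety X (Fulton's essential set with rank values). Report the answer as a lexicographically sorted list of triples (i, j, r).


Recovering R(i,j) via the rank-extension bound from the 8 conditions:

  i=1: 0, 1, 1, 1, 1, 1, 1, 1, 1, 1
  i=2: 0, 1, 2, 2, 2, 2, 2, 2, 2, 2
  i=3: 0, 1, 2, 2, 2, 2, 2, 2, 3, 3
  i=4: 0, 1, 2, 3, 3, 3, 3, 3, 4, 4
  i=5: 0, 1, 2, 3, 3, 3, 3, 4, 5, 5
  i=6: 0, 1, 2, 3, 3, 3, 3, 4, 5, 6
  i=7: 0, 1, 2, 3, 4, 4, 4, 5, 6, 7
  i=8: 0, 1, 2, 3, 4, 5, 5, 6, 7, 8
  i=9: 0, 1, 2, 3, 4, 5, 6, 7, 8, 9
  i=10: 1, 2, 3, 4, 5, 6, 7, 8, 9, 10

hence w(1..10) = (2, 3, 9, 4, 8, 10, 5, 6, 7, 1).

|D(w)|=20, |Ess(w)|=3:

[(3, 8, 2), (6, 7, 3), (9, 1, 0)]


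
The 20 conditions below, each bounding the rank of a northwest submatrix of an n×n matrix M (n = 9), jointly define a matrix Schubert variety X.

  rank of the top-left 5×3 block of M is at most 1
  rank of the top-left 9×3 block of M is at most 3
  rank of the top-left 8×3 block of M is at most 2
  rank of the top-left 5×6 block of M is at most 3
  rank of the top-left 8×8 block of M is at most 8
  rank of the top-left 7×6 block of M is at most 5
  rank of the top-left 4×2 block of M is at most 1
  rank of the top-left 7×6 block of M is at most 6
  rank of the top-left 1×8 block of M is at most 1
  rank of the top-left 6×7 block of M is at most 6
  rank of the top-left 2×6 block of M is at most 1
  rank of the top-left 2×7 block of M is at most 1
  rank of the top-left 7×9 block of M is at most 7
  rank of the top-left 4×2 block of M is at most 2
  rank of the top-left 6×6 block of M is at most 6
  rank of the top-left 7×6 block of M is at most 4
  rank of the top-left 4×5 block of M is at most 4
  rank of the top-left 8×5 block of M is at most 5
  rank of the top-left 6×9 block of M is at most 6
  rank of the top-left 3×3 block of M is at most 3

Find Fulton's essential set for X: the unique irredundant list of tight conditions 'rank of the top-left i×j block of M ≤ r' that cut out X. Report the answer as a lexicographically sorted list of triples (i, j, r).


Propagating the 20 rank bounds to every northwest block:

  i=1: 1 1 1 1 1 1 1 1 1
  i=2: 1 1 1 1 1 1 1 2 2
  i=3: 1 1 1 2 2 2 2 3 3
  i=4: 1 1 1 2 3 3 3 4 4
  i=5: 1 1 1 2 3 3 4 5 5
  i=6: 1 2 2 3 4 4 5 6 6
  i=7: 1 2 2 3 4 4 5 6 7
  i=8: 1 2 2 3 4 5 6 7 8
  i=9: 1 2 3 4 5 6 7 8 9

reading off 1-entries of Δ²R: w = (1, 8, 4, 5, 7, 2, 9, 6, 3).

Rothe diagram D(w) (16 cells), 5 SE-corners (essential conditions):

[(2, 7, 1), (5, 3, 1), (5, 6, 3), (7, 6, 4), (8, 3, 2)]


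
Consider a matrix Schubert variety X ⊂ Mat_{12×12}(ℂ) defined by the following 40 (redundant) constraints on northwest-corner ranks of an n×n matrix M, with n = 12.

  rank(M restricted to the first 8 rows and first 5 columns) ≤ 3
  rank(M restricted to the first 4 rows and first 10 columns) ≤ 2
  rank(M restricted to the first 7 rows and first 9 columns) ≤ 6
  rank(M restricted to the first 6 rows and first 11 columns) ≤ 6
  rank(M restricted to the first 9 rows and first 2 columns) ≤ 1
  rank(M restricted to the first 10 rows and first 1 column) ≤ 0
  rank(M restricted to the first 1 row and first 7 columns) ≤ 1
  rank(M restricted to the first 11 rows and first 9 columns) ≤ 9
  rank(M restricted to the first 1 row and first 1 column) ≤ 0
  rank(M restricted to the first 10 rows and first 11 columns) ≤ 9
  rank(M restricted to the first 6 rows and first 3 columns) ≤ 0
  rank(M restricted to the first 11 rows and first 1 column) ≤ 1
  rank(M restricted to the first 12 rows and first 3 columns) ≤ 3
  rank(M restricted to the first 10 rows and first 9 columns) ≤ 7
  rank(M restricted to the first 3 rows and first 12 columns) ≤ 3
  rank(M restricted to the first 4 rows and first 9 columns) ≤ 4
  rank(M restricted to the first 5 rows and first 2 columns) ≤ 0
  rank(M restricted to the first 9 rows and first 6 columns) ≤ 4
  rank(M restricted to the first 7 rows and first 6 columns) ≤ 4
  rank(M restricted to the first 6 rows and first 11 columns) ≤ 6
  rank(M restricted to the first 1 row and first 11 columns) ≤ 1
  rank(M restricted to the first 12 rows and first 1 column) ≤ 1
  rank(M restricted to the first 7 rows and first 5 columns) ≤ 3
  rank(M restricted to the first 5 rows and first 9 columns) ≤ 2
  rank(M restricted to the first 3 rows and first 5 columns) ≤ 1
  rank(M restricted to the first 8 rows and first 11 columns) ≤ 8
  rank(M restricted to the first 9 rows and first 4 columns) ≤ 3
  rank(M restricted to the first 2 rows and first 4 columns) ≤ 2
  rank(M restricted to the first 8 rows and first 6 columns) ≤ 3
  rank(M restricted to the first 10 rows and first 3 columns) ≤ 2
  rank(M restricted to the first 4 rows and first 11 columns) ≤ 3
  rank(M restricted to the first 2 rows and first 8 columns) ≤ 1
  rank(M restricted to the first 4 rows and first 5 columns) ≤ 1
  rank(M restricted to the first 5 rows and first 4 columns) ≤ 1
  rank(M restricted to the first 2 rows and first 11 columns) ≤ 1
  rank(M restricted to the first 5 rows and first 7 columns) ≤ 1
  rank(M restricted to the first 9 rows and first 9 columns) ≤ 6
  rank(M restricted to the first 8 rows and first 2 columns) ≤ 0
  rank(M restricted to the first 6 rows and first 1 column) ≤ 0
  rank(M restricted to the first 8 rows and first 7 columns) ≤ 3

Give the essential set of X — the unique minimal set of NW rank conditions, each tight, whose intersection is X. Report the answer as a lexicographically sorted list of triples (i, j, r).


Propagating the 40 rank bounds to every northwest block:

  R[1]: 0 0 0 1 1 1 1 1 1 1 1 1
  R[2]: 0 0 0 1 1 1 1 1 1 1 1 2
  R[3]: 0 0 0 1 1 1 1 2 2 2 2 3
  R[4]: 0 0 0 1 1 1 1 2 2 2 3 4
  R[5]: 0 0 0 1 1 1 1 2 2 3 4 5
  R[6]: 0 0 0 1 2 2 2 3 3 4 5 6
  R[7]: 0 0 1 2 3 3 3 4 4 5 6 7
  R[8]: 0 0 1 2 3 3 3 4 5 6 7 8
  R[9]: 0 1 2 3 4 4 4 5 6 7 8 9
  R[10]: 0 1 2 3 4 5 5 6 7 8 9 10
  R[11]: 1 2 3 4 5 6 6 7 8 9 10 11
  R[12]: 1 2 3 4 5 6 7 8 9 10 11 12

reading off 1-entries of Δ²R: w = (4, 12, 8, 11, 10, 5, 3, 9, 2, 6, 1, 7).

|D(w)|=45, |Ess(w)|=8:

[(2, 11, 1), (4, 10, 2), (5, 7, 1), (5, 9, 2), (6, 3, 0), (8, 2, 0), (8, 7, 3), (10, 1, 0)]
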